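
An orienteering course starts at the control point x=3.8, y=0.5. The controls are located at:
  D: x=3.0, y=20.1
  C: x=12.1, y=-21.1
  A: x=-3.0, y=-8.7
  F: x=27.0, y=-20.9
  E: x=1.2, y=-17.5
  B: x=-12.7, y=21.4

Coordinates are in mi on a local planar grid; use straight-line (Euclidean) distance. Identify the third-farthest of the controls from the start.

Distances from the start (x=3.8, y=0.5):
F: 31.6 mi
B: 26.6 mi
C: 23.1 mi
D: 19.6 mi
E: 18.2 mi
A: 11.4 mi
The third-farthest is C at 23.1 mi.

C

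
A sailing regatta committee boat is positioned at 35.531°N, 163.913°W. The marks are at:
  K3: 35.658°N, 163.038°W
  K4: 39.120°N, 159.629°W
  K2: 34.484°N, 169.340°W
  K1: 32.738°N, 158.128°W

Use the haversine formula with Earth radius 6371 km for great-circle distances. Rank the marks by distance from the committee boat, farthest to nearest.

K1, K4, K2, K3

Distances from the committee boat:
K1 32.738°N, 158.128°W: 616.2 km
K4 39.120°N, 159.629°W: 550.1 km
K2 34.484°N, 169.340°W: 507.7 km
K3 35.658°N, 163.038°W: 80.4 km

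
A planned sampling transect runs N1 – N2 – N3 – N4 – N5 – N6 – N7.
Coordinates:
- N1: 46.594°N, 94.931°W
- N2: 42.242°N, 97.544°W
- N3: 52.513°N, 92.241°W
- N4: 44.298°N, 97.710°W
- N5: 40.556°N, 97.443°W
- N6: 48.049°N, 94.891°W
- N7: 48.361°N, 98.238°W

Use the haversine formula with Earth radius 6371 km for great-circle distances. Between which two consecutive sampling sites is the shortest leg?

N6–N7

Leg distances:
N1→N2: 526.5 km
N2→N3: 1209.0 km
N3→N4: 998.0 km
N4→N5: 416.7 km
N5→N6: 857.4 km
N6→N7: 250.4 km
The shortest leg is N6–N7 at 250.4 km.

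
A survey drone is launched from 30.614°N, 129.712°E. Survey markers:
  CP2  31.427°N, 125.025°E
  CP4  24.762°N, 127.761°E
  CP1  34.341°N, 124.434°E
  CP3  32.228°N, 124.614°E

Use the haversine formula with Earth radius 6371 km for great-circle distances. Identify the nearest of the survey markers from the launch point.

CP2

Distances from the launch point (30.614°N, 129.712°E):
CP2: 455.7 km
CP3: 515.9 km
CP1: 645.5 km
CP4: 678.4 km
The nearest is CP2 at 455.7 km.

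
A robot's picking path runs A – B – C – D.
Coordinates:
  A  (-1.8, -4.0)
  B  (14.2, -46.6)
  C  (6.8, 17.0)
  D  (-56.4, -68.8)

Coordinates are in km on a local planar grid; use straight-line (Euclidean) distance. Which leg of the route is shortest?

A–B

Leg distances:
A→B: 45.5 km
B→C: 64.0 km
C→D: 106.6 km
The shortest leg is A–B at 45.5 km.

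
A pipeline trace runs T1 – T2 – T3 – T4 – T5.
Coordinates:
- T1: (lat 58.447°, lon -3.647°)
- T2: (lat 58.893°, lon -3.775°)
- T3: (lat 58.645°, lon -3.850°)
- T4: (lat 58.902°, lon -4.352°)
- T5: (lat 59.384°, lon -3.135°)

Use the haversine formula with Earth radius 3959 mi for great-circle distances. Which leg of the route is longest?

T4–T5

Leg distances:
T1→T2: 31.2 mi
T2→T3: 17.3 mi
T3→T4: 25.3 mi
T4→T5: 54.5 mi
The longest leg is T4–T5 at 54.5 mi.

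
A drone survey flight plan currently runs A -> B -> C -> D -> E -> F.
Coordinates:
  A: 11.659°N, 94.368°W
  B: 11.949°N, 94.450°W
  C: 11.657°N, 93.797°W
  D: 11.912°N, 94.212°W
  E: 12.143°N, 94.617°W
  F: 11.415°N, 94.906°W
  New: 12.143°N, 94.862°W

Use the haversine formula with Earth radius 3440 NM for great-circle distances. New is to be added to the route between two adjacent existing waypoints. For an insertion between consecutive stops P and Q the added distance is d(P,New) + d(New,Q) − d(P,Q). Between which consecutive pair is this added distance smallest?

Added distance for inserting New between each consecutive pair:
A–B: 49.9 NM
B–C: 53.7 NM
C–D: 80.8 NM
D–E: 27.5 NM
E–F: 11.3 NM
Smallest added distance is 11.3 NM, inserting between E and F.

between E and F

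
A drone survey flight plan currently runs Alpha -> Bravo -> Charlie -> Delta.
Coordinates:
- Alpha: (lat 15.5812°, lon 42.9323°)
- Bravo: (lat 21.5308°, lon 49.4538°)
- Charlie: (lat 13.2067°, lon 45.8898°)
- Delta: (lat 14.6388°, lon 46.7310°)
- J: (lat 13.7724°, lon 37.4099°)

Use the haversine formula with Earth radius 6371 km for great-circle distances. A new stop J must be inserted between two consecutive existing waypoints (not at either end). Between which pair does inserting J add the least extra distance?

Added distance for inserting J between each consecutive pair:
Alpha–Bravo: 1212.5 km
Bravo–Charlie: 1458.5 km
Charlie–Delta: 1745.0 km
Smallest added distance is 1212.5 km, inserting between Alpha and Bravo.

between Alpha and Bravo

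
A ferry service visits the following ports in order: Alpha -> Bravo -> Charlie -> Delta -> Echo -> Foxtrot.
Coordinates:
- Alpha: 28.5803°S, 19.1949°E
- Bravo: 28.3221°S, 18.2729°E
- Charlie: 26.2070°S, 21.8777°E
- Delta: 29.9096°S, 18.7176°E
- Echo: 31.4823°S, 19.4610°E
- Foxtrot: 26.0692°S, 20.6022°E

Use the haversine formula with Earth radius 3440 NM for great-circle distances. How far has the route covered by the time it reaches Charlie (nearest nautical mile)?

282 NM

Leg distances:
Alpha→Bravo: 51.1 NM  (cumulative 51.1 NM)
Bravo→Charlie: 230.5 NM  (cumulative 281.6 NM)
Cumulative distance at Charlie ≈ 282 NM.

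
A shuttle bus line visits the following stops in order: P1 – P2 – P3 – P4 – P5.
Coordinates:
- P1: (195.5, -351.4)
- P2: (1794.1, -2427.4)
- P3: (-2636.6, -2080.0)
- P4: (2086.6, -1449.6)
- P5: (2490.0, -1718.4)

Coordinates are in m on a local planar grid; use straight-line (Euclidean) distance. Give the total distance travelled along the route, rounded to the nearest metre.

12314 m

Leg distances:
P1→P2: 2620.2 m  (cumulative 2620.2 m)
P2→P3: 4444.3 m  (cumulative 7064.5 m)
P3→P4: 4765.1 m  (cumulative 11829.6 m)
P4→P5: 484.8 m  (cumulative 12314.3 m)
Total route length ≈ 12314 m.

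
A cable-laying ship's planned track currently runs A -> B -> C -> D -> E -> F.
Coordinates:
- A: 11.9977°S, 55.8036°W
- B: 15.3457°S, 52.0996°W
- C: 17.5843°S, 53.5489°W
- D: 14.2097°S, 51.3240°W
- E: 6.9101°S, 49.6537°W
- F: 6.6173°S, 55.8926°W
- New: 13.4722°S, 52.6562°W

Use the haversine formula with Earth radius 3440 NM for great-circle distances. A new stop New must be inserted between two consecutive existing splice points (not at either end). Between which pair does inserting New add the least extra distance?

between A and B

Added distance for inserting New between each consecutive pair:
A–B: 26.4 NM
B–C: 211.1 NM
C–D: 101.7 NM
D–E: 72.2 NM
E–F: 513.5 NM
Smallest added distance is 26.4 NM, inserting between A and B.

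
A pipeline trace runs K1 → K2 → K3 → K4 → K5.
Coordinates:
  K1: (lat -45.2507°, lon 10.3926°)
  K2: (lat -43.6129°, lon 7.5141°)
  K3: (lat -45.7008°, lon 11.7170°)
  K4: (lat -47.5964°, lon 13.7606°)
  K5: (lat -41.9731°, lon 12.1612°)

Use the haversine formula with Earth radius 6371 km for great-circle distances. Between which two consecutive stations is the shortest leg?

Leg distances:
K1→K2: 292.2 km
K2→K3: 405.4 km
K3→K4: 262.2 km
K4→K5: 637.9 km
The shortest leg is K3–K4 at 262.2 km.

K3–K4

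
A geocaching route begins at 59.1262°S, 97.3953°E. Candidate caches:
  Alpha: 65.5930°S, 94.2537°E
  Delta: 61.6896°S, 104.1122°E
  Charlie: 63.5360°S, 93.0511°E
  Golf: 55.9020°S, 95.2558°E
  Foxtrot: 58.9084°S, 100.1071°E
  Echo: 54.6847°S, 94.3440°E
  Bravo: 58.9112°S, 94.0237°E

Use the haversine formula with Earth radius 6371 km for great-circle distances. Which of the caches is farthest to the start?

Alpha

Distance to each, sorted:
Alpha: 736.9 km
Charlie: 542.1 km
Echo: 527.3 km
Delta: 465.8 km
Golf: 380.6 km
Bravo: 194.4 km
Foxtrot: 157.1 km
The farthest is Alpha at 736.9 km.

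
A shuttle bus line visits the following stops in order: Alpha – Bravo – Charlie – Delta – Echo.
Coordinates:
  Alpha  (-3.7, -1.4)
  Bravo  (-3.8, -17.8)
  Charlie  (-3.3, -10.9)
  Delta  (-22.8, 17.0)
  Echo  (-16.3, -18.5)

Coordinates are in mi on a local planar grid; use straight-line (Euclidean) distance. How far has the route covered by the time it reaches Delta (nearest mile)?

Leg distances:
Alpha→Bravo: 16.4 mi  (cumulative 16.4 mi)
Bravo→Charlie: 6.9 mi  (cumulative 23.3 mi)
Charlie→Delta: 34.0 mi  (cumulative 57.4 mi)
Cumulative distance at Delta ≈ 57 mi.

57 mi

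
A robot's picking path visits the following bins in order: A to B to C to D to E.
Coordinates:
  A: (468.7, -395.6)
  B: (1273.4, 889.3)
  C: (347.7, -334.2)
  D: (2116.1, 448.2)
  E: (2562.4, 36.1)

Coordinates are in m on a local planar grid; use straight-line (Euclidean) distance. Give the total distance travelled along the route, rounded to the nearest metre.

5592 m

Leg distances:
A→B: 1516.1 m  (cumulative 1516.1 m)
B→C: 1534.2 m  (cumulative 3050.3 m)
C→D: 1933.7 m  (cumulative 4984.1 m)
D→E: 607.5 m  (cumulative 5591.5 m)
Total route length ≈ 5592 m.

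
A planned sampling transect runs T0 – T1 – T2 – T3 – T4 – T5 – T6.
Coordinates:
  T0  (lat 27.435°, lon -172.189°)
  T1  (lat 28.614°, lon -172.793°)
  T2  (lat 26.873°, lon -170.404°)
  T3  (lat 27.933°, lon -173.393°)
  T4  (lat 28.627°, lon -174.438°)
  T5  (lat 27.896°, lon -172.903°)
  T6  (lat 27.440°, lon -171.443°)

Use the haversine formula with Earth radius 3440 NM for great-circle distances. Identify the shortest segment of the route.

Leg distances:
T0→T1: 77.7 NM
T1→T2: 164.4 NM
T2→T3: 171.6 NM
T3→T4: 69.2 NM
T4→T5: 92.3 NM
T5→T6: 82.3 NM
The shortest leg is T3–T4 at 69.2 NM.

T3–T4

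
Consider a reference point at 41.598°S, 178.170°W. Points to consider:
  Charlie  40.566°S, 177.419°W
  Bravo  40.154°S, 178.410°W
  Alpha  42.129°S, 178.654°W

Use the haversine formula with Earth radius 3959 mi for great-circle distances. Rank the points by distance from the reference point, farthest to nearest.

Distances from the reference point:
Bravo 40.154°S, 178.410°W: 100.6 mi
Charlie 40.566°S, 177.419°W: 81.3 mi
Alpha 42.129°S, 178.654°W: 44.3 mi

Bravo, Charlie, Alpha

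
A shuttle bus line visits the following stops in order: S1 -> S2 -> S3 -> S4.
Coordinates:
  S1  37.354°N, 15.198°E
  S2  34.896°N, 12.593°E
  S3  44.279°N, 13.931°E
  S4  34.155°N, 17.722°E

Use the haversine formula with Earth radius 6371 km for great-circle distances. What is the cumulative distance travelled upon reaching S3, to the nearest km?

1409 km

Leg distances:
S1→S2: 359.7 km  (cumulative 359.7 km)
S2→S3: 1049.6 km  (cumulative 1409.3 km)
Cumulative distance at S3 ≈ 1409 km.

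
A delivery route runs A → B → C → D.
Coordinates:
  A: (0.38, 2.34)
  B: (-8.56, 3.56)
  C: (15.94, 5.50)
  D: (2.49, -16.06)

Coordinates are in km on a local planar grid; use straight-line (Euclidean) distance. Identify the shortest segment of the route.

Leg distances:
A→B: 9.0 km
B→C: 24.6 km
C→D: 25.4 km
The shortest leg is A–B at 9.0 km.

A–B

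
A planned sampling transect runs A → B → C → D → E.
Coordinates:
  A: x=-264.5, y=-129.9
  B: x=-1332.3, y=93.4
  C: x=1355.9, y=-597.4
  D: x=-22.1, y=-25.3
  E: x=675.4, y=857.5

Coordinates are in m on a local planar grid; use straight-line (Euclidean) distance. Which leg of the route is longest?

B–C

Leg distances:
A→B: 1090.9 m
B→C: 2775.5 m
C→D: 1492.0 m
D→E: 1125.1 m
The longest leg is B–C at 2775.5 m.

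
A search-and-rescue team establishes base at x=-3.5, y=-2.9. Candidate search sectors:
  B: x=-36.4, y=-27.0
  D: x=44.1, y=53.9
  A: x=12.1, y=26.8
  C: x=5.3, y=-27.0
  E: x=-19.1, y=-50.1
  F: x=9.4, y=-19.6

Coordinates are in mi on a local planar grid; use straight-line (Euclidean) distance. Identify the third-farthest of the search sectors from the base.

Distances from the base (x=-3.5, y=-2.9):
D: 74.1 mi
E: 49.7 mi
B: 40.8 mi
A: 33.5 mi
C: 25.7 mi
F: 21.1 mi
The third-farthest is B at 40.8 mi.

B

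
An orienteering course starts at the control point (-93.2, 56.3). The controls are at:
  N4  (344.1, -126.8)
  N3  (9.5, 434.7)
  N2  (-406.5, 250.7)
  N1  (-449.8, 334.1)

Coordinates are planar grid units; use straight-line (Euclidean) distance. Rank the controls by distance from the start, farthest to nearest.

Distances from the start:
N4 (344.1, -126.8): 474.1
N1 (-449.8, 334.1): 452.0
N3 (9.5, 434.7): 392.1
N2 (-406.5, 250.7): 368.7

N4, N1, N3, N2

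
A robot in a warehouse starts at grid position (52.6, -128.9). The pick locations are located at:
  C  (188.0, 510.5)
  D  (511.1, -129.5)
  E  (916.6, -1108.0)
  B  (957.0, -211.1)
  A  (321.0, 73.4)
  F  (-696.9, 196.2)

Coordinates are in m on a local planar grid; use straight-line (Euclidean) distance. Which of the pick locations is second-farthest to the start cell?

Distances from the start cell ((52.6, -128.9)):
E: 1305.8 m
B: 908.1 m
F: 817.0 m
C: 653.6 m
D: 458.5 m
A: 336.1 m
The second-farthest is B at 908.1 m.

B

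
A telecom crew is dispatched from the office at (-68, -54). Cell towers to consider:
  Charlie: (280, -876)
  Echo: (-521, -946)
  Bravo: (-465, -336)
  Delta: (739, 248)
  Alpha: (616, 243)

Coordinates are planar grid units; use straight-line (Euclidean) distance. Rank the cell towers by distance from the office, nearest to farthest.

Bravo, Alpha, Delta, Charlie, Echo

Computing each straight-line distance from (-68, -54):
Bravo (-465, -336): 487.0
Alpha (616, 243): 745.7
Delta (739, 248): 861.7
Charlie (280, -876): 892.6
Echo (-521, -946): 1000.4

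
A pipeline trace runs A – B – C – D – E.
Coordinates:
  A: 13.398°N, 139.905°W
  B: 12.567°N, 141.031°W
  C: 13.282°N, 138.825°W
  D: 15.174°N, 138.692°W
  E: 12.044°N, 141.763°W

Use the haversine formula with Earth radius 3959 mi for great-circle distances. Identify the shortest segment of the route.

Leg distances:
A→B: 95.1 mi
B→C: 156.6 mi
C→D: 131.0 mi
D→E: 298.8 mi
The shortest leg is A–B at 95.1 mi.

A–B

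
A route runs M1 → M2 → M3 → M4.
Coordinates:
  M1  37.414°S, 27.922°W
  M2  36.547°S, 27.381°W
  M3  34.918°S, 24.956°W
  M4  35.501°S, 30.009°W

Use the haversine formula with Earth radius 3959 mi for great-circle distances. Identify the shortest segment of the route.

Leg distances:
M1→M2: 66.9 mi
M2→M3: 176.5 mi
M3→M4: 288.1 mi
The shortest leg is M1–M2 at 66.9 mi.

M1–M2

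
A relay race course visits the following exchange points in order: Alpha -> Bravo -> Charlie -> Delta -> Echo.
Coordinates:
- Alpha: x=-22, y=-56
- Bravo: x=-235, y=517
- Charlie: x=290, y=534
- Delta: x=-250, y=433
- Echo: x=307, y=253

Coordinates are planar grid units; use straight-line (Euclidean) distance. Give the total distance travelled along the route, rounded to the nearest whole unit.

Leg distances:
Alpha→Bravo: 611.3  (cumulative 611.3)
Bravo→Charlie: 525.3  (cumulative 1136.6)
Charlie→Delta: 549.4  (cumulative 1685.9)
Delta→Echo: 585.4  (cumulative 2271.3)
Total route length ≈ 2271.

2271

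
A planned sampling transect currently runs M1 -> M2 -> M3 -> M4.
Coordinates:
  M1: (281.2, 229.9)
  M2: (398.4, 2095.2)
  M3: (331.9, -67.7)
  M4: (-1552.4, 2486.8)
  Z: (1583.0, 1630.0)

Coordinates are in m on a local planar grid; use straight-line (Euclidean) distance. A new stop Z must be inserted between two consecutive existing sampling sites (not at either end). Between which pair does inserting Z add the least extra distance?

between M2 and M3

Added distance for inserting Z between each consecutive pair:
M1–M2: 1315.5 m
M2–M3: 1217.6 m
M3–M4: 2185.0 m
Smallest added distance is 1217.6 m, inserting between M2 and M3.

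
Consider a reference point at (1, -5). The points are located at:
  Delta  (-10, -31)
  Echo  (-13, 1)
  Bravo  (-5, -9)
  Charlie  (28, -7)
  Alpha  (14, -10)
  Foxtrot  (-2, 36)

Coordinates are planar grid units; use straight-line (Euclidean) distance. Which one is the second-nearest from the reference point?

Alpha

Distance to each, sorted:
Bravo: 7.2
Alpha: 13.9
Echo: 15.2
Charlie: 27.1
Delta: 28.2
Foxtrot: 41.1
The second-nearest is Alpha at 13.9.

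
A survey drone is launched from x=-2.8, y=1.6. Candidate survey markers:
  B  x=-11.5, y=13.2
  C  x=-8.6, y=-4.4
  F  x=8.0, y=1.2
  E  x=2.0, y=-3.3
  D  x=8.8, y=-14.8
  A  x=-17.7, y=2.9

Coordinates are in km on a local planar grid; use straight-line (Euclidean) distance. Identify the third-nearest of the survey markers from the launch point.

F

Distances from the launch point (x=-2.8, y=1.6):
E: 6.9 km
C: 8.3 km
F: 10.8 km
B: 14.5 km
A: 15.0 km
D: 20.1 km
The third-nearest is F at 10.8 km.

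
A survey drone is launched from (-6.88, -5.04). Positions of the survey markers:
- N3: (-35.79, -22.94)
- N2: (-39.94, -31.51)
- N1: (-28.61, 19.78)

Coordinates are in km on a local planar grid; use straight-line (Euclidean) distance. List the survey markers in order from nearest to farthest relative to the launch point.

Computing each straight-line distance from (-6.88, -5.04):
N1 (-28.61, 19.78): 33.0 km
N3 (-35.79, -22.94): 34.0 km
N2 (-39.94, -31.51): 42.4 km

N1, N3, N2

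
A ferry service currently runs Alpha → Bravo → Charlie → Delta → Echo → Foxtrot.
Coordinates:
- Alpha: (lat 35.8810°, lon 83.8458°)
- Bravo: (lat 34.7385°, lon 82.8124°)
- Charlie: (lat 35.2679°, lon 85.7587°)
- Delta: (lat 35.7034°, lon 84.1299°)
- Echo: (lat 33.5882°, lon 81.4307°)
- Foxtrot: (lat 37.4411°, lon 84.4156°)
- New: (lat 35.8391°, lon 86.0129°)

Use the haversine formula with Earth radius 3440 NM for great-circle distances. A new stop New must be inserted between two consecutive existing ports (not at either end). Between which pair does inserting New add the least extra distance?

Added distance for inserting New between each consecutive pair:
Alpha–Bravo: 190.4 NM
Bravo–Charlie: 58.3 NM
Charlie–Delta: 44.7 NM
Delta–Echo: 171.4 NM
Echo–Foxtrot: 113.1 NM
Smallest added distance is 44.7 NM, inserting between Charlie and Delta.

between Charlie and Delta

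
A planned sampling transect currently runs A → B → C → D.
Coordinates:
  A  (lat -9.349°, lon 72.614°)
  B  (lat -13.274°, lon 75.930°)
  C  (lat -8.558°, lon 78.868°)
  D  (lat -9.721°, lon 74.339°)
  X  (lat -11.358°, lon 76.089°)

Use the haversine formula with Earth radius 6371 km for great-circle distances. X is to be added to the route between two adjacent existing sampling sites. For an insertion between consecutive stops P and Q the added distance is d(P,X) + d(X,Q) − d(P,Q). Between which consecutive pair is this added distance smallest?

between B and C

Added distance for inserting X between each consecutive pair:
A–B: 87.9 km
B–C: 34.4 km
C–D: 185.7 km
Smallest added distance is 34.4 km, inserting between B and C.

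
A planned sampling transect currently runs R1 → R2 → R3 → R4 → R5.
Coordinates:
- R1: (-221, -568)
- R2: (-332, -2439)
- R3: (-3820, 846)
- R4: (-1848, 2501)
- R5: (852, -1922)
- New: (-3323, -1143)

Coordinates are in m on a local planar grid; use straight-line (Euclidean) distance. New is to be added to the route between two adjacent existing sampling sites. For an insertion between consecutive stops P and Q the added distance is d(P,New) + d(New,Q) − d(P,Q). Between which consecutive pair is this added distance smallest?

between R2 and R3

Added distance for inserting New between each consecutive pair:
R1–R2: 4540.3 m
R2–R3: 518.5 m
R3–R4: 3406.9 m
R4–R5: 2996.3 m
Smallest added distance is 518.5 m, inserting between R2 and R3.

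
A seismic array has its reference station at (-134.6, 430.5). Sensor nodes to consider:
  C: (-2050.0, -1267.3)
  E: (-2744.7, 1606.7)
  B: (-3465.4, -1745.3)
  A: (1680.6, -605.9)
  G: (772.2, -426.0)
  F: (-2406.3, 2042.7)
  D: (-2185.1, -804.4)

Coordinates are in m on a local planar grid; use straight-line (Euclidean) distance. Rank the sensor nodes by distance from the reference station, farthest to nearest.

B, E, F, C, D, A, G

Computing each straight-line distance from (-134.6, 430.5):
B (-3465.4, -1745.3): 3978.5 m
E (-2744.7, 1606.7): 2862.9 m
F (-2406.3, 2042.7): 2785.6 m
C (-2050.0, -1267.3): 2559.5 m
D (-2185.1, -804.4): 2393.6 m
A (1680.6, -605.9): 2090.2 m
G (772.2, -426.0): 1247.3 m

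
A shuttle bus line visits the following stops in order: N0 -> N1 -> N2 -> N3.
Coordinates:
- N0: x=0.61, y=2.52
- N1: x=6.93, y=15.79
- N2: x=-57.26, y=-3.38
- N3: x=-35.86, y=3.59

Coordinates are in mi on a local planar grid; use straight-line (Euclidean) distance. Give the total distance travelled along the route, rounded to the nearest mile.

Leg distances:
N0→N1: 14.7 mi  (cumulative 14.7 mi)
N1→N2: 67.0 mi  (cumulative 81.7 mi)
N2→N3: 22.5 mi  (cumulative 104.2 mi)
Total route length ≈ 104 mi.

104 mi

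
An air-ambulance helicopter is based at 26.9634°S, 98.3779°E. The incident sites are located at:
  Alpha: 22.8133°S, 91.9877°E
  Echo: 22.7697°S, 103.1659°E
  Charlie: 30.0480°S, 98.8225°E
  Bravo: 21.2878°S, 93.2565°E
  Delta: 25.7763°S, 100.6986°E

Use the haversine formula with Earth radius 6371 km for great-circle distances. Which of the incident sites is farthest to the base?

Bravo

Distances from the base (26.9634°S, 98.3779°E):
Bravo: 817.3 km
Alpha: 792.5 km
Echo: 671.3 km
Charlie: 345.7 km
Delta: 266.2 km
The farthest is Bravo at 817.3 km.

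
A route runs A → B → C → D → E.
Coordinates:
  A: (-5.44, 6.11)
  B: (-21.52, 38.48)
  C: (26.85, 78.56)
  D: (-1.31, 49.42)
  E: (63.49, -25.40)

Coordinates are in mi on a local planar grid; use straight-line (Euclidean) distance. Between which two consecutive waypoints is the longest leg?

D–E

Leg distances:
A→B: 36.1 mi
B→C: 62.8 mi
C→D: 40.5 mi
D→E: 99.0 mi
The longest leg is D–E at 99.0 mi.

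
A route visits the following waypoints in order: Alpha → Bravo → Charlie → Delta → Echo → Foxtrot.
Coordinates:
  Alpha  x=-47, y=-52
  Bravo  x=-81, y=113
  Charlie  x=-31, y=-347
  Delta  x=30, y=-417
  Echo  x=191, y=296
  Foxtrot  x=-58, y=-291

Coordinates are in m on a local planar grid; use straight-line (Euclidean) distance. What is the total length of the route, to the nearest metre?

Leg distances:
Alpha→Bravo: 168.5 m  (cumulative 168.5 m)
Bravo→Charlie: 462.7 m  (cumulative 631.2 m)
Charlie→Delta: 92.8 m  (cumulative 724.0 m)
Delta→Echo: 731.0 m  (cumulative 1455.0 m)
Echo→Foxtrot: 637.6 m  (cumulative 2092.6 m)
Total route length ≈ 2093 m.

2093 m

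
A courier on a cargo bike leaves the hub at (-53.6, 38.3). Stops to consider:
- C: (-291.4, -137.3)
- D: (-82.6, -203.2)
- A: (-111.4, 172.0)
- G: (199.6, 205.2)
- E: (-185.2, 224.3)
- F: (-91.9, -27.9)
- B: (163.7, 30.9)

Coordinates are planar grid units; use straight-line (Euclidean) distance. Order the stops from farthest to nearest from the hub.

G, C, D, E, B, A, F

Distance from the hub at (-53.6, 38.3) to each:
G (199.6, 205.2): 303.3
C (-291.4, -137.3): 295.6
D (-82.6, -203.2): 243.2
E (-185.2, 224.3): 227.8
B (163.7, 30.9): 217.4
A (-111.4, 172.0): 145.7
F (-91.9, -27.9): 76.5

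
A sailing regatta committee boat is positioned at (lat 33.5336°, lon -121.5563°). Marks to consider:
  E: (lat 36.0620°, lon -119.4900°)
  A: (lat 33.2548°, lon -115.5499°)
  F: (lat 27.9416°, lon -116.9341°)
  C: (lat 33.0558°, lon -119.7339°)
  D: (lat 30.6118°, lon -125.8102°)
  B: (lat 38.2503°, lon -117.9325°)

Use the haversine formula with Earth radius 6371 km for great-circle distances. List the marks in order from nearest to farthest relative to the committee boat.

Distances from the committee boat:
C (lat 33.0558°, lon -119.7339°): 177.5 km
E (lat 36.0620°, lon -119.4900°): 338.6 km
D (lat 30.6118°, lon -125.8102°): 515.9 km
A (lat 33.2548°, lon -115.5499°): 558.4 km
B (lat 38.2503°, lon -117.9325°): 617.6 km
F (lat 27.9416°, lon -116.9341°): 762.5 km

C, E, D, A, B, F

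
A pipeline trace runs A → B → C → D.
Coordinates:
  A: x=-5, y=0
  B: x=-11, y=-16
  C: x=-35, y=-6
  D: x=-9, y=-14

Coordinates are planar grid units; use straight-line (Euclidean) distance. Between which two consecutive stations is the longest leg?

Leg distances:
A→B: 17.1
B→C: 26.0
C→D: 27.2
The longest leg is C–D at 27.2.

C–D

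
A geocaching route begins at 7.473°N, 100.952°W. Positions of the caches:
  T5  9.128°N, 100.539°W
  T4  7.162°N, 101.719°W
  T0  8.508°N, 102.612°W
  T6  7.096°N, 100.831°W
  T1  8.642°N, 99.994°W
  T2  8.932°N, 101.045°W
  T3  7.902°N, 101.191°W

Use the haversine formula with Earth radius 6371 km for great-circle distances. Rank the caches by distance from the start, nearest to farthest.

Computing each great-circle distance from 7.473°N, 100.952°W:
T6 7.096°N, 100.831°W: 44.0 km
T3 7.902°N, 101.191°W: 54.5 km
T4 7.162°N, 101.719°W: 91.4 km
T2 8.932°N, 101.045°W: 162.6 km
T1 8.642°N, 99.994°W: 167.4 km
T5 9.128°N, 100.539°W: 189.6 km
T0 8.508°N, 102.612°W: 216.0 km

T6, T3, T4, T2, T1, T5, T0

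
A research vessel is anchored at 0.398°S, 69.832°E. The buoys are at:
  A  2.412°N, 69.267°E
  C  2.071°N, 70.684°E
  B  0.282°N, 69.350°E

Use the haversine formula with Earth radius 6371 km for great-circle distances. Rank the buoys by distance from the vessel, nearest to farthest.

Distances from the vessel:
B 0.282°N, 69.350°E: 92.7 km
C 2.071°N, 70.684°E: 290.4 km
A 2.412°N, 69.267°E: 318.7 km

B, C, A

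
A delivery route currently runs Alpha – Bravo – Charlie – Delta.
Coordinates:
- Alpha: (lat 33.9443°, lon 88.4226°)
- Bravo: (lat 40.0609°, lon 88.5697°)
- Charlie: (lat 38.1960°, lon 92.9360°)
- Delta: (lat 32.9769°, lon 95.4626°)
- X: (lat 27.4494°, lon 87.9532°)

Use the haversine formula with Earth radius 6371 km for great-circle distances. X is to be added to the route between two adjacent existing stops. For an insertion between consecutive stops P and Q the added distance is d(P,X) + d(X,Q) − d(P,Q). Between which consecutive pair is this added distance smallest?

Added distance for inserting X between each consecutive pair:
Alpha–Bravo: 1446.8 km
Bravo–Charlie: 2255.5 km
Charlie–Delta: 1605.6 km
Smallest added distance is 1446.8 km, inserting between Alpha and Bravo.

between Alpha and Bravo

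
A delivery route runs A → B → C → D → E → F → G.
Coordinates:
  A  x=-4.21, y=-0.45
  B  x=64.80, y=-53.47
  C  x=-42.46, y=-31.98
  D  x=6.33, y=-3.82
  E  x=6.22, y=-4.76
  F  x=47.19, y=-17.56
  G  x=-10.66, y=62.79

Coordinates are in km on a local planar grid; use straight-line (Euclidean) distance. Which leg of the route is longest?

B–C

Leg distances:
A→B: 87.0 km
B→C: 109.4 km
C→D: 56.3 km
D→E: 0.9 km
E→F: 42.9 km
F→G: 99.0 km
The longest leg is B–C at 109.4 km.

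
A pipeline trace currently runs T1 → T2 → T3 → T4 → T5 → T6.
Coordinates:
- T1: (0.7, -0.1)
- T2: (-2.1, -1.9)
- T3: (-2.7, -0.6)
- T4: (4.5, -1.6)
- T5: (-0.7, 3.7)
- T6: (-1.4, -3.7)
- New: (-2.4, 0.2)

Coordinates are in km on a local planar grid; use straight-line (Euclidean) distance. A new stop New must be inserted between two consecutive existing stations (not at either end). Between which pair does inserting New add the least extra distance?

between T5 and T6

Added distance for inserting New between each consecutive pair:
T1–T2: 1.9 km
T2–T3: 1.5 km
T3–T4: 0.7 km
T4–T5: 3.6 km
T5–T6: 0.5 km
Smallest added distance is 0.5 km, inserting between T5 and T6.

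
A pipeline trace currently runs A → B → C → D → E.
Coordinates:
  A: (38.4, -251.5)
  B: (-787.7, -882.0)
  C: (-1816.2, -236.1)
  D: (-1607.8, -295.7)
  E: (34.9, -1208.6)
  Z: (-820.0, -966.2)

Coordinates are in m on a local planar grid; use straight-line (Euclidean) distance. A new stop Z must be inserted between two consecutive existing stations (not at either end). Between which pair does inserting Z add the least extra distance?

between D and E

Added distance for inserting Z between each consecutive pair:
A–B: 167.9 m
B–C: 110.8 m
C–D: 2052.8 m
D–E: 43.8 m
Smallest added distance is 43.8 m, inserting between D and E.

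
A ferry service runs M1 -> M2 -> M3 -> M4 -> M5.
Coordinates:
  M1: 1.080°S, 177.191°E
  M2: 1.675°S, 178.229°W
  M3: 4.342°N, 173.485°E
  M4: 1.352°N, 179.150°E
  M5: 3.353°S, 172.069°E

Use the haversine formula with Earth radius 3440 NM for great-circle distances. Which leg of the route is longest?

Leg distances:
M1→M2: 277.2 NM
M2→M3: 614.5 NM
M3→M4: 384.2 NM
M4→M5: 510.3 NM
The longest leg is M2–M3 at 614.5 NM.

M2–M3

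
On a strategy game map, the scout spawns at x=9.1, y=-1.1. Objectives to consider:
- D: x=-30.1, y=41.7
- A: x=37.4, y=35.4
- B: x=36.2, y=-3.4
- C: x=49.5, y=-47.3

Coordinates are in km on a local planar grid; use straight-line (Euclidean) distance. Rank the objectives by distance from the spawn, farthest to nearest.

C, D, A, B

Distances from the spawn:
C x=49.5, y=-47.3: 61.4 km
D x=-30.1, y=41.7: 58.0 km
A x=37.4, y=35.4: 46.2 km
B x=36.2, y=-3.4: 27.2 km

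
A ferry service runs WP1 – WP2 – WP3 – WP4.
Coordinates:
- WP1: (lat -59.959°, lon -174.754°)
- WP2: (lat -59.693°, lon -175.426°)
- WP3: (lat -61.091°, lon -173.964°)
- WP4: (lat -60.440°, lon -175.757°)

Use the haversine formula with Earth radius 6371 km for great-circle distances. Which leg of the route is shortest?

WP1–WP2

Leg distances:
WP1→WP2: 47.8 km
WP2→WP3: 175.0 km
WP3→WP4: 121.3 km
The shortest leg is WP1–WP2 at 47.8 km.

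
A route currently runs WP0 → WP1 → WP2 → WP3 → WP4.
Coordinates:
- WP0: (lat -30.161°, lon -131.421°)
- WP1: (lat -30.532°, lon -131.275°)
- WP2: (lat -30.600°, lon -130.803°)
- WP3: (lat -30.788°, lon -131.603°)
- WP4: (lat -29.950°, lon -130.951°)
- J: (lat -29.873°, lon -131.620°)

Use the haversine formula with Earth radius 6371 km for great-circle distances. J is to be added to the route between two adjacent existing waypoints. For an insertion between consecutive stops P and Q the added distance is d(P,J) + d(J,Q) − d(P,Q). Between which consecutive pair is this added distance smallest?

Added distance for inserting J between each consecutive pair:
WP0–WP1: 74.2 km
WP1–WP2: 147.3 km
WP2–WP3: 135.1 km
WP3–WP4: 54.6 km
Smallest added distance is 54.6 km, inserting between WP3 and WP4.

between WP3 and WP4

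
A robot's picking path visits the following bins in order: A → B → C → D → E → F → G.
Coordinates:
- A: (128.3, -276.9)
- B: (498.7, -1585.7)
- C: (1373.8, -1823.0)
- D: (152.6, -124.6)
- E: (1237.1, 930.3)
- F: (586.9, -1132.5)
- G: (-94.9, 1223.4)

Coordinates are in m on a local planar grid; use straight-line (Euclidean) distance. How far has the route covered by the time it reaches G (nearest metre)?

10487 m

Leg distances:
A→B: 1360.2 m  (cumulative 1360.2 m)
B→C: 906.7 m  (cumulative 2266.9 m)
C→D: 2091.9 m  (cumulative 4358.8 m)
D→E: 1512.9 m  (cumulative 5871.7 m)
E→F: 2162.8 m  (cumulative 8034.5 m)
F→G: 2452.6 m  (cumulative 10487.1 m)
Cumulative distance at G ≈ 10487 m.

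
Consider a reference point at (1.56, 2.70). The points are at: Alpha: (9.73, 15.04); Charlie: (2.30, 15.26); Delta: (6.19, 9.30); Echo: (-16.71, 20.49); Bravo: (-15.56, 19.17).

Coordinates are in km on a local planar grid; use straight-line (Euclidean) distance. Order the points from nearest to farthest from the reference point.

Delta, Charlie, Alpha, Bravo, Echo

Computing each straight-line distance from (1.56, 2.70):
Delta (6.19, 9.30): 8.1 km
Charlie (2.30, 15.26): 12.6 km
Alpha (9.73, 15.04): 14.8 km
Bravo (-15.56, 19.17): 23.8 km
Echo (-16.71, 20.49): 25.5 km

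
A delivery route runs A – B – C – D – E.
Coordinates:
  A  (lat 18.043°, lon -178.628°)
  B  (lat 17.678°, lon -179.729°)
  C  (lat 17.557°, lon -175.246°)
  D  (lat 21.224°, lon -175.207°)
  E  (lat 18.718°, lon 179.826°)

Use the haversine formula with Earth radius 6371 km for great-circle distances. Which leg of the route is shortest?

Leg distances:
A→B: 123.4 km
B→C: 475.3 km
C→D: 407.8 km
D→E: 589.1 km
The shortest leg is A–B at 123.4 km.

A–B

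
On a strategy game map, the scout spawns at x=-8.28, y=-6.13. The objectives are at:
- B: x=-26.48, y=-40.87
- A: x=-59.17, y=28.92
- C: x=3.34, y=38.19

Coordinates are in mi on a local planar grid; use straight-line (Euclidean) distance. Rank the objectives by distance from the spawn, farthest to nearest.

Computing each straight-line distance from x=-8.28, y=-6.13:
A x=-59.17, y=28.92: 61.8 mi
C x=3.34, y=38.19: 45.8 mi
B x=-26.48, y=-40.87: 39.2 mi

A, C, B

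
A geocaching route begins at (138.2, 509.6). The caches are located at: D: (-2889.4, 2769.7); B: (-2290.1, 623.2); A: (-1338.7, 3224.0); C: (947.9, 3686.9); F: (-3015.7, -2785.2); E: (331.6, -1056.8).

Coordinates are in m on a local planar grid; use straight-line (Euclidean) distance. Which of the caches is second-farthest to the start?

D

Distance to each, sorted:
F: 4561.0 m
D: 3778.1 m
C: 3278.8 m
A: 3090.2 m
B: 2431.0 m
E: 1578.3 m
The second-farthest is D at 3778.1 m.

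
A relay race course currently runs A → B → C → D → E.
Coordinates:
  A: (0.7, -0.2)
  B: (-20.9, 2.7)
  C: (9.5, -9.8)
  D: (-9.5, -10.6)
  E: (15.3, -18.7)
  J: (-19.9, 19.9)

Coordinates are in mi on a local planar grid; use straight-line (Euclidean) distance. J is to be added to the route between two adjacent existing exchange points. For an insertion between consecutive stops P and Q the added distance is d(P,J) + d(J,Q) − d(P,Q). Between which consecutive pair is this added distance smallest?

Added distance for inserting J between each consecutive pair:
A–B: 24.2 mi
B–C: 26.2 mi
C–D: 55.0 mi
D–E: 58.4 mi
Smallest added distance is 24.2 mi, inserting between A and B.

between A and B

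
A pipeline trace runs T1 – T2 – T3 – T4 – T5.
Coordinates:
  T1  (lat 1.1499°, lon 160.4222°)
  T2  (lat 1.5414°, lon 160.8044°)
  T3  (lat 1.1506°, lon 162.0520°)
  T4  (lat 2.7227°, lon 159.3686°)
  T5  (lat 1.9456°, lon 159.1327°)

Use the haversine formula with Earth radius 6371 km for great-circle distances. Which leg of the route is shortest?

T1–T2

Leg distances:
T1→T2: 60.8 km
T2→T3: 145.3 km
T3→T4: 345.7 km
T4→T5: 90.3 km
The shortest leg is T1–T2 at 60.8 km.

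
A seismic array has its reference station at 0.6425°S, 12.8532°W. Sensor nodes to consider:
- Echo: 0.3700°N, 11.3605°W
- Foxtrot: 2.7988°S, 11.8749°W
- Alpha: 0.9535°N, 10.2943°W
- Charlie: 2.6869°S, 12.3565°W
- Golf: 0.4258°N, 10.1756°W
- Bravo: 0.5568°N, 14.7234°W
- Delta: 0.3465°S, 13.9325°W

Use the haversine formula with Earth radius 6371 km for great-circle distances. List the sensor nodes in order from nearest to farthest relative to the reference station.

Computing each great-circle distance from 0.6425°S, 12.8532°W:
Delta 0.3465°S, 13.9325°W: 124.4 km
Echo 0.3700°N, 11.3605°W: 200.6 km
Charlie 2.6869°S, 12.3565°W: 233.9 km
Bravo 0.5568°N, 14.7234°W: 247.0 km
Foxtrot 2.7988°S, 11.8749°W: 263.3 km
Golf 0.4258°N, 10.1756°W: 320.6 km
Alpha 0.9535°N, 10.2943°W: 335.3 km

Delta, Echo, Charlie, Bravo, Foxtrot, Golf, Alpha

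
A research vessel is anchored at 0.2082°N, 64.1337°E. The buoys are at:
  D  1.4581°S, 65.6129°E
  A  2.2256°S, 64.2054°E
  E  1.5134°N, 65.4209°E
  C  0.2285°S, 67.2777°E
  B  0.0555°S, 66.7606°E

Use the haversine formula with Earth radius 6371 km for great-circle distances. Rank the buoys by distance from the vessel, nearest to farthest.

E, D, A, B, C

Computing each great-circle distance from 0.2082°N, 64.1337°E:
E 1.5134°N, 65.4209°E: 203.8 km
D 1.4581°S, 65.6129°E: 247.7 km
A 2.2256°S, 64.2054°E: 270.7 km
B 0.0555°S, 66.7606°E: 293.6 km
C 0.2285°S, 67.2777°E: 353.0 km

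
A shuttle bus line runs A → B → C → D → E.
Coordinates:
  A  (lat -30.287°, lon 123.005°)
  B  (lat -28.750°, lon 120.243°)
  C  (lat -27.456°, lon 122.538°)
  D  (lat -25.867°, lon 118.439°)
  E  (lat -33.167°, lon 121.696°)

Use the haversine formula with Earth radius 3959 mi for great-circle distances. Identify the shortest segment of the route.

Leg distances:
A→B: 197.1 mi
B→C: 166.0 mi
C→D: 275.9 mi
D→E: 541.0 mi
The shortest leg is B–C at 166.0 mi.

B–C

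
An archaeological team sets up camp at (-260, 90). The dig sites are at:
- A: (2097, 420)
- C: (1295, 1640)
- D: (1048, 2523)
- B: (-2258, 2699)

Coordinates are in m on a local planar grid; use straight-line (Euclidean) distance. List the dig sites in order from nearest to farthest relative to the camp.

Distance from the camp at (-260, 90) to each:
C (1295, 1640): 2195.6 m
A (2097, 420): 2380.0 m
D (1048, 2523): 2762.3 m
B (-2258, 2699): 3286.2 m

C, A, D, B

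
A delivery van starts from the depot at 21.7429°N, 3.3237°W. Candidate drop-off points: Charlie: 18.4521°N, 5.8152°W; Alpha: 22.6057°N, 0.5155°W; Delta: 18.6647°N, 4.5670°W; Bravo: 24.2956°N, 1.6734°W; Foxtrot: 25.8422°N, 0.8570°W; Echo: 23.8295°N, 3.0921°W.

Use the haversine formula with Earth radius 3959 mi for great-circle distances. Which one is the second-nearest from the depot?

Distances from the depot (21.7429°N, 3.3237°W):
Echo: 144.9 mi
Alpha: 189.3 mi
Bravo: 205.2 mi
Delta: 227.5 mi
Charlie: 279.0 mi
Foxtrot: 323.3 mi
The second-nearest is Alpha at 189.3 mi.

Alpha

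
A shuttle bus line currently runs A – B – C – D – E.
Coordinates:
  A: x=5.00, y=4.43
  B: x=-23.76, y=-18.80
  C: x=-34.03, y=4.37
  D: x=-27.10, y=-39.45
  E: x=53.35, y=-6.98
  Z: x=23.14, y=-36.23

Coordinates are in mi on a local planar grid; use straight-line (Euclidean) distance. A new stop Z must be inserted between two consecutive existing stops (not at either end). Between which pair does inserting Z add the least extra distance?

between D and E

Added distance for inserting Z between each consecutive pair:
A–B: 57.6 mi
B–C: 94.8 mi
C–D: 76.1 mi
D–E: 5.6 mi
Smallest added distance is 5.6 mi, inserting between D and E.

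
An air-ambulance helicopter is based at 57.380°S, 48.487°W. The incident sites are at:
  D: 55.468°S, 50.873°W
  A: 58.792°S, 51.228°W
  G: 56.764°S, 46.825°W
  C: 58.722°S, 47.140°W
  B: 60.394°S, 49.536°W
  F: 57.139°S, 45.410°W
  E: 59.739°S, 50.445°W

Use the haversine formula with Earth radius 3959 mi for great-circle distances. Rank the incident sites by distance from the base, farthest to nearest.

B, E, D, A, F, C, G

Distances from the base:
B 60.394°S, 49.536°W: 211.6 mi
E 59.739°S, 50.445°W: 177.6 mi
D 55.468°S, 50.873°W: 160.5 mi
A 58.792°S, 51.228°W: 139.8 mi
F 57.139°S, 45.410°W: 116.2 mi
C 58.722°S, 47.140°W: 105.0 mi
G 56.764°S, 46.825°W: 75.6 mi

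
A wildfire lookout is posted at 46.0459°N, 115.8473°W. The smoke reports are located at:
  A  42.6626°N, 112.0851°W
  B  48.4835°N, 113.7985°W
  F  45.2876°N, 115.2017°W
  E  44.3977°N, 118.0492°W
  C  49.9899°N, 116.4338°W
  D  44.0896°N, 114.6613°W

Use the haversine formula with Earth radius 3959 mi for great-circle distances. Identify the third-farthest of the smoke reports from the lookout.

B

Distance to each, sorted:
A: 298.6 mi
C: 273.9 mi
B: 193.9 mi
E: 156.4 mi
D: 147.0 mi
F: 61.0 mi
The third-farthest is B at 193.9 mi.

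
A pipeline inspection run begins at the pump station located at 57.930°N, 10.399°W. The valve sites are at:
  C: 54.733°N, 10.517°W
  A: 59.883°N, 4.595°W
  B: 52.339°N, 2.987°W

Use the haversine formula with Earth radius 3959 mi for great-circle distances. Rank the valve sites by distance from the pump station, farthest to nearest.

Distance from the pump station at 57.930°N, 10.399°W to each:
B 52.339°N, 2.987°W: 484.1 mi
A 59.883°N, 4.595°W: 247.1 mi
C 54.733°N, 10.517°W: 221.0 mi

B, A, C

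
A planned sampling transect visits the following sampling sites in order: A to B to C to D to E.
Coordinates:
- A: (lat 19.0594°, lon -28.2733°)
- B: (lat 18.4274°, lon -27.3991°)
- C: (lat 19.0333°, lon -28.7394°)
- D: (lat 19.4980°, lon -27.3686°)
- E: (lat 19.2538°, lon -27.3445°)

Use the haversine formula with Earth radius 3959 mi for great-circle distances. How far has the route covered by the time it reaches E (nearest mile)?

281 mi

Leg distances:
A→B: 72.0 mi  (cumulative 72.0 mi)
B→C: 97.2 mi  (cumulative 169.2 mi)
C→D: 95.0 mi  (cumulative 264.2 mi)
D→E: 16.9 mi  (cumulative 281.1 mi)
Cumulative distance at E ≈ 281 mi.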